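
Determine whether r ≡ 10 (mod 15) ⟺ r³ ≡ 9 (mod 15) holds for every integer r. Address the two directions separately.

(⇒) This fails: take r = 10. Then 10 ≡ 10 (mod 15), but 10³ = 1000 ≡ 10 (mod 15), not 9.

(⇐) This fails: take r = 9. Then 9³ = 729 ≡ 9 (mod 15), yet 9 ≡ 9 (mod 15), not 10.

(⇒) fails and (⇐) fails.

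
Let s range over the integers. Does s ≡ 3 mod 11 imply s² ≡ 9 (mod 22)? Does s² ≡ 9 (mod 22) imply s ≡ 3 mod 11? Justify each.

(⟹) This fails: take s = 14. Then 14 ≡ 3 (mod 11), but 14² = 196 ≡ 20 (mod 22), not 9.

(⟸) This fails: take s = 19. Then 19² = 361 ≡ 9 (mod 22), yet 19 ≡ 8 (mod 11), not 3.

Neither implication holds.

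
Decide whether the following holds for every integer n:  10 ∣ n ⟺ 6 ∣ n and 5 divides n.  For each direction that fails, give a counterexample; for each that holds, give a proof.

Forward direction. This fails: take n = 10. Certainly 10 ∣ 10, but 6 ∤ 10.

Converse. Suppose 6 ∣ n and 5 ∣ n. Any common multiple of 6 and 5 is a multiple of their lcm; here gcd(6, 5) = 1, so lcm(6, 5) = 6·5 = 30, so 30 ∣ n. Since 10 ∣ 30, it follows that 10 ∣ n.

The forward direction fails; the converse holds.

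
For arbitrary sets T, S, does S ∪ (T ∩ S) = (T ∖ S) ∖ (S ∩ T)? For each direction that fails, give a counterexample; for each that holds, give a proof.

(⟹) This inclusion fails. Take T = ∅, S = {1}; then 1 ∈ S ∪ (T ∩ S) but 1 ∉ (T ∖ S) ∖ (S ∩ T).

(⟸) This inclusion fails. Take T = {1}, S = ∅; then 1 ∈ (T ∖ S) ∖ (S ∩ T) but 1 ∉ S ∪ (T ∩ S).

Both inclusions fail.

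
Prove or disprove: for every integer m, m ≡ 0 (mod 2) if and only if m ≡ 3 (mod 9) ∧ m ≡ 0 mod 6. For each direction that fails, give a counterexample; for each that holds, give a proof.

(⟹) This fails: m = 0 gives 0 ≡ 0 (mod 2) but 0 ≡ 0 (mod 9), so the conjunction on the right does not hold.

(⟸) Conversely, if m ≡ 3 (mod 9) and m ≡ 0 (mod 6), then by the Chinese remainder theorem m ≡ 12 (mod 18). Since 12 ≡ 0 (mod 2) and 2 ∣ 18, we get m ≡ 0 (mod 2).

Not equivalent: only (⇐) holds.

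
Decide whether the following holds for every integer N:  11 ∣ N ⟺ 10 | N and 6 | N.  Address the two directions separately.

Both directions fail.

[⇒] This fails: take N = 11. Certainly 11 ∣ 11, but 10 ∤ 11.

[⇐] This fails: take N = 30. Both 10 ∣ 30 and 6 ∣ 30, yet 30 is not a multiple of 11 (since 30 = 2·11 + 8), so 11 ∤ 30.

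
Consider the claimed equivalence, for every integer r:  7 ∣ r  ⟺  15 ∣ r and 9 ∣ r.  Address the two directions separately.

Neither direction holds.

(⇒) This fails: take r = 7. Certainly 7 ∣ 7, but 15 ∤ 7.

(⇐) This fails: take r = 45. Both 15 ∣ 45 and 9 ∣ 45, yet 45 is not a multiple of 7 (since 45 = 6·7 + 3), so 7 ∤ 45.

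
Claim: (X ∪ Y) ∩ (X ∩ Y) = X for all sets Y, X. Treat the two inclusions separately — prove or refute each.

The sets are not equal: only the forward inclusion holds.

Forward inclusion. Let x ∈ (X ∪ Y) ∩ (X ∩ Y). Then x ∈ Y ∩ X, from which x ∈ X.

Reverse inclusion. This inclusion fails. Take Y = ∅, X = {1}; then 1 ∈ X but 1 ∉ (X ∪ Y) ∩ (X ∩ Y).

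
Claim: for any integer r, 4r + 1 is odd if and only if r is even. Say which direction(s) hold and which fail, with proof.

Only the reverse direction holds.

(⇒) This fails: take r = 7. Then 4r + 1 = 29, which is odd, yet r = 7 is odd, not even.

(⇐) Suppose r is even. Since 4 is even, 4r is even for every r, so 4r + 1 has the same parity as 1, which is odd. Hence 4r + 1 is odd.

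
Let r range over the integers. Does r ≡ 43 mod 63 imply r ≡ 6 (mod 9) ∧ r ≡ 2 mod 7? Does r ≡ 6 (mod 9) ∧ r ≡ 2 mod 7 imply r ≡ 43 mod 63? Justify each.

[⇒] This fails: r = 43 gives 43 ≡ 43 (mod 63) but 43 ≡ 7 (mod 9), so the conjunction on the right does not hold.

[⇐] This fails: r = 51 satisfies both congruences on the right (51 ≡ 6 mod 9 and 51 ≡ 2 mod 7) yet 51 ≡ 51 (mod 63), not 43.

(⇒) fails and (⇐) fails.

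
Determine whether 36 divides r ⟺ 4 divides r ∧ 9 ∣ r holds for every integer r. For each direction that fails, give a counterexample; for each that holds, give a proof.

Equivalent; both directions hold.

Forward direction. If 36 ∣ r, write r = 36q. Since 36 = 9·4, r = 4·(9q), so 4 ∣ r; and since 36 = 4·9, r = 9·(4q), so 9 ∣ r.

Converse. Suppose 4 ∣ r and 9 ∣ r. Any common multiple of 4 and 9 is a multiple of their lcm; here gcd(4, 9) = 1, so lcm(4, 9) = 4·9 = 36, so 36 ∣ r.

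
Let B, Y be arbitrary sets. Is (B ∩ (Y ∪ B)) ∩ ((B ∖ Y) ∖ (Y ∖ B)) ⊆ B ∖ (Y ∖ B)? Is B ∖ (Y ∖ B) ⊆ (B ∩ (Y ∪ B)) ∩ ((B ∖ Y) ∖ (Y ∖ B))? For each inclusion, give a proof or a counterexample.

The sets are not equal: only the forward inclusion holds.

(⊆) Let x ∈ (B ∩ (Y ∪ B)) ∩ ((B ∖ Y) ∖ (Y ∖ B)). Then x ∈ B and x ∉ Y, from which x ∈ B ∖ (Y ∖ B).

(⊇) This inclusion fails. Take B = {1}, Y = {1}; then 1 ∈ B ∖ (Y ∖ B) but 1 ∉ (B ∩ (Y ∪ B)) ∩ ((B ∖ Y) ∖ (Y ∖ B)).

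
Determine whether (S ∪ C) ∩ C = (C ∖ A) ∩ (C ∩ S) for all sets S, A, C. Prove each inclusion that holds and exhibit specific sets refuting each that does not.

(⟹) This inclusion fails. Take S = ∅, A = ∅, C = {1}; then 1 ∈ (S ∪ C) ∩ C but 1 ∉ (C ∖ A) ∩ (C ∩ S).

(⟸) Let x ∈ (C ∖ A) ∩ (C ∩ S). Then x ∈ S ∩ C and x ∉ A, from which x ∈ (S ∪ C) ∩ C.

The sets are not equal: only the reverse inclusion holds.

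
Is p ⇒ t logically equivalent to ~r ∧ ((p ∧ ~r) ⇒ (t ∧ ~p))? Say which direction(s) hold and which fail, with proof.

(⇒) fails; (⇐) holds.

Forward direction. This fails. Under t = F, r = T, p = F, the left side is true but the right side is false.

Converse. Assume the antecedent. If t is true, p ⇒ t reduces to true regardless of the other variables. If t is false, the antecedent forces (t = F, r = F, p = F), and p ⇒ t holds there. Either way p ⇒ t holds.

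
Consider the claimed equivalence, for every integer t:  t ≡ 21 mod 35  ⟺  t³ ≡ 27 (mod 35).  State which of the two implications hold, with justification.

[⇒] This fails: take t = 21. Then 21 ≡ 21 (mod 35), but 21³ = 9261 ≡ 21 (mod 35), not 27.

[⇐] This fails: take t = 3. Then 3³ = 27 ≡ 27 (mod 35), yet 3 ≡ 3 (mod 35), not 21.

(⇒) fails and (⇐) fails.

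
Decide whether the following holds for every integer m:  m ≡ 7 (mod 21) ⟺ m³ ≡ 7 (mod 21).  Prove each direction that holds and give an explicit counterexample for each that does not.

(⟹) Suppose m ≡ 7 (mod 21). Write m = 21j + 7. Then (21j + 7)³ = 9261j³ + 9261j² + 3087j + 343 = 21(441j³ + 441j² + 147j + 16) + 7, so m³ ≡ 7 (mod 21).

(⟸) Conversely, suppose m³ ≡ 7 (mod 21). The only residue r in {0, …, 20} with r³ ≡ 7 (mod 21) is r = 7, so m ≡ 7 (mod 21).

Both implications hold.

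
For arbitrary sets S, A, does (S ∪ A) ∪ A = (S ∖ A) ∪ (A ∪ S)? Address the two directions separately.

(⟹) Let x ∈ (S ∪ A) ∪ A. Then either x ∈ S and x ∉ A; or x ∈ A and x ∉ S; or x ∈ S ∩ A. In each case x ∈ (S ∖ A) ∪ (A ∪ S), so (S ∪ A) ∪ A ⊆ (S ∖ A) ∪ (A ∪ S).

(⟸) Let x ∈ (S ∖ A) ∪ (A ∪ S). Then either x ∈ S and x ∉ A; or x ∈ A and x ∉ S; or x ∈ S ∩ A. In each case x ∈ (S ∪ A) ∪ A, so (S ∖ A) ∪ (A ∪ S) ⊆ (S ∪ A) ∪ A.

Both inclusions hold.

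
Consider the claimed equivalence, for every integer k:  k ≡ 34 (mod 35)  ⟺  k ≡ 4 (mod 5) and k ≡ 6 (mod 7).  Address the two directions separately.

Forward direction. Suppose k ≡ 34 (mod 35); write k = 35j + 34. Since 5 ∣ 35, reducing mod 5 gives k ≡ 34 ≡ 4 (mod 5); since 7 ∣ 35, reducing mod 7 gives k ≡ 34 ≡ 6 (mod 7).

Converse. If k ≡ 4 (mod 5) and k ≡ 6 (mod 7), then by the Chinese remainder theorem k ≡ 34 (mod 35). This is exactly k ≡ 34 (mod 35).

The biconditional holds.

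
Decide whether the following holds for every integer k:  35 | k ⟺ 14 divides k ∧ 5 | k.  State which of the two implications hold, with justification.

(⇐) Suppose 14 ∣ k and 5 ∣ k. Any common multiple of 14 and 5 is a multiple of their lcm; here gcd(14, 5) = 1, so lcm(14, 5) = 14·5 = 70, so 70 ∣ k. Since 35 ∣ 70, it follows that 35 ∣ k.

(⇒) This fails: take k = 35. Certainly 35 ∣ 35, but 14 ∤ 35.

Only the reverse direction holds.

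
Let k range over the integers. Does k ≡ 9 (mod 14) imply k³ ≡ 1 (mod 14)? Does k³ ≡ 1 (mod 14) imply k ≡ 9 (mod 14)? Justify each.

Forward direction. Suppose k ≡ 9 (mod 14). Write k = 14j + 9. Then (14j + 9)³ = 2744j³ + 5292j² + 3402j + 729 = 14(196j³ + 378j² + 243j + 52) + 1, so k³ ≡ 1 (mod 14).

Converse. This fails: take k = 1. Then 1³ = 1 ≡ 1 (mod 14), yet 1 ≡ 1 (mod 14), not 9.

(⇒) holds; (⇐) fails.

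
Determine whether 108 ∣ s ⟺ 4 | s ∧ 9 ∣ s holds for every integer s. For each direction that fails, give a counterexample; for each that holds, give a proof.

Not equivalent: only (⇒) holds.

(⟹) If 108 ∣ s, write s = 108q. Since 108 = 27·4, s = 4·(27q), so 4 ∣ s; and since 108 = 12·9, s = 9·(12q), so 9 ∣ s.

(⟸) This fails: take s = 36. Both 4 ∣ 36 and 9 ∣ 36, yet 36 is not a multiple of 108 (since 36 = 0·108 + 36), so 108 ∤ 36.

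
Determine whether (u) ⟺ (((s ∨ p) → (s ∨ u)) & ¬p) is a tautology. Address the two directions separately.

(⇒) This fails. Under u = T, p = T, s = F, the left side is true but the right side is false.

(⇐) This fails. Under u = F, p = F, s = F, the left side is false but the right side is true.

Neither direction holds.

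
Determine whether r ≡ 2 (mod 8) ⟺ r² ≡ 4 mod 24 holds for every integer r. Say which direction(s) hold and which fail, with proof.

Neither implication holds.

Forward direction. This fails: take r = 18. Then 18 ≡ 2 (mod 8), but 18² = 324 ≡ 12 (mod 24), not 4.

Converse. This fails: take r = 14. Then 14² = 196 ≡ 4 (mod 24), yet 14 ≡ 6 (mod 8), not 2.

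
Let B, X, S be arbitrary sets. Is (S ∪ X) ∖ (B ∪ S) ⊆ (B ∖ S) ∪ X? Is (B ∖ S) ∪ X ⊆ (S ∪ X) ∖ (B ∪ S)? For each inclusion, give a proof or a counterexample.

The sets are not equal: only the forward inclusion holds.

Forward inclusion. Let x ∈ (S ∪ X) ∖ (B ∪ S). Then x ∈ X and x ∉ B, S, from which x ∈ (B ∖ S) ∪ X.

Reverse inclusion. This inclusion fails. Take B = {1}, X = ∅, S = ∅; then 1 ∈ (B ∖ S) ∪ X but 1 ∉ (S ∪ X) ∖ (B ∪ S).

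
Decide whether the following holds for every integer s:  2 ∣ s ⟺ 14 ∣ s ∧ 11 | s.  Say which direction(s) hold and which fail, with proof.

(⇒) This fails: take s = 2. Certainly 2 ∣ 2, but 14 ∤ 2.

(⇐) Suppose 14 ∣ s and 11 ∣ s. Any common multiple of 14 and 11 is a multiple of their lcm; here gcd(14, 11) = 1, so lcm(14, 11) = 14·11 = 154, so 154 ∣ s. Since 2 ∣ 154, it follows that 2 ∣ s.

Only the reverse direction holds.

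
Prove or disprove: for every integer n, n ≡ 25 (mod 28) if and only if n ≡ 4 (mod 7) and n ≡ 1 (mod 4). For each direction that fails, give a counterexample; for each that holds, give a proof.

Both implications hold.

Converse. If n ≡ 4 (mod 7) and n ≡ 1 (mod 4), then by the Chinese remainder theorem n ≡ 25 (mod 28). This is exactly n ≡ 25 (mod 28).

Forward direction. Suppose n ≡ 25 (mod 28); write n = 28j + 25. Since 7 ∣ 28, reducing mod 7 gives n ≡ 25 ≡ 4 (mod 7); since 4 ∣ 28, reducing mod 4 gives n ≡ 25 ≡ 1 (mod 4).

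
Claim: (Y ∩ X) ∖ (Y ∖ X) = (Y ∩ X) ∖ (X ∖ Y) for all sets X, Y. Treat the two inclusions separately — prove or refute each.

(⊆) Let x ∈ (Y ∩ X) ∖ (Y ∖ X). Then x ∈ X ∩ Y, from which x ∈ (Y ∩ X) ∖ (X ∖ Y).

(⊇) Let x ∈ (Y ∩ X) ∖ (X ∖ Y). Then x ∈ X ∩ Y, from which x ∈ (Y ∩ X) ∖ (Y ∖ X).

Both inclusions hold.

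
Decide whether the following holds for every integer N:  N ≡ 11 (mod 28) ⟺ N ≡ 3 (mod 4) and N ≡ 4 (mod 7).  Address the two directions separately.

Both implications hold.

[⇐] If N ≡ 3 (mod 4) and N ≡ 4 (mod 7), then by the Chinese remainder theorem N ≡ 11 (mod 28). This is exactly N ≡ 11 (mod 28).

[⇒] Suppose N ≡ 11 (mod 28); write N = 28j + 11. Since 4 ∣ 28, reducing mod 4 gives N ≡ 11 ≡ 3 (mod 4); since 7 ∣ 28, reducing mod 7 gives N ≡ 11 ≡ 4 (mod 7).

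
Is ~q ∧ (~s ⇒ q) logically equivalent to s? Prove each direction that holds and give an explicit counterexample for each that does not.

Only the forward direction holds.

(→) Assume the antecedent. If q is true, the antecedent cannot hold. If q is false, the antecedent forces (q = F, s = T), and s holds there. Either way s holds.

(←) This fails. Under q = T, s = T, the left side is false but the right side is true.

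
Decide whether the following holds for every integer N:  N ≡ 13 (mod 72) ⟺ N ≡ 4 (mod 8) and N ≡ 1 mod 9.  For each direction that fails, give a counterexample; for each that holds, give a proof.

(⇒) This fails: N = 13 gives 13 ≡ 13 (mod 72) but 13 ≡ 5 (mod 8), so the conjunction on the right does not hold.

(⇐) This fails: N = 28 satisfies both congruences on the right (28 ≡ 4 mod 8 and 28 ≡ 1 mod 9) yet 28 ≡ 28 (mod 72), not 13.

(⇒) fails and (⇐) fails.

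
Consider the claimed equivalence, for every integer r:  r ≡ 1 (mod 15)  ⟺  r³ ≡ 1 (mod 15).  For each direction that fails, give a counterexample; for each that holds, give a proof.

(→) Suppose r ≡ 1 (mod 15). Write r = 15j + 1. Then (15j + 1)³ = 3375j³ + 675j² + 45j + 1 = 15(225j³ + 45j² + 3j) + 1, so r³ ≡ 1 (mod 15).

(←) Conversely, suppose r³ ≡ 1 (mod 15). The only residue r in {0, …, 14} with r³ ≡ 1 (mod 15) is r = 1, so r ≡ 1 (mod 15).

Both directions hold; the statement is true.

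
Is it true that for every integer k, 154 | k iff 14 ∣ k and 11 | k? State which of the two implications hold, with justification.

The biconditional holds.

(⟹) If 154 ∣ k, write k = 154q. Since 154 = 11·14, k = 14·(11q), so 14 ∣ k; and since 154 = 14·11, k = 11·(14q), so 11 ∣ k.

(⟸) Suppose 14 ∣ k and 11 ∣ k. Any common multiple of 14 and 11 is a multiple of their lcm; here gcd(14, 11) = 1, so lcm(14, 11) = 14·11 = 154, so 154 ∣ k.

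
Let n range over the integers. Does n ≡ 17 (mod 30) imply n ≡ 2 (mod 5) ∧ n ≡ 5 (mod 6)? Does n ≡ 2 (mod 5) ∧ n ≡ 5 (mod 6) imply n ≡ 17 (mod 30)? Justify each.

(→) Suppose n ≡ 17 (mod 30); write n = 30j + 17. Since 5 ∣ 30, reducing mod 5 gives n ≡ 17 ≡ 2 (mod 5); since 6 ∣ 30, reducing mod 6 gives n ≡ 17 ≡ 5 (mod 6).

(←) Conversely, if n ≡ 2 (mod 5) and n ≡ 5 (mod 6), then by the Chinese remainder theorem n ≡ 17 (mod 30). This is exactly n ≡ 17 (mod 30).

Both directions hold.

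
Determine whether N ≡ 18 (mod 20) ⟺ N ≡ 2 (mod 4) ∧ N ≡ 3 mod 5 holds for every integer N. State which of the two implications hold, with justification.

Forward direction. Suppose N ≡ 18 (mod 20); write N = 20j + 18. Since 4 ∣ 20, reducing mod 4 gives N ≡ 18 ≡ 2 (mod 4); since 5 ∣ 20, reducing mod 5 gives N ≡ 18 ≡ 3 (mod 5).

Converse. If N ≡ 2 (mod 4) and N ≡ 3 (mod 5), then by the Chinese remainder theorem N ≡ 18 (mod 20). This is exactly N ≡ 18 (mod 20).

Both implications hold.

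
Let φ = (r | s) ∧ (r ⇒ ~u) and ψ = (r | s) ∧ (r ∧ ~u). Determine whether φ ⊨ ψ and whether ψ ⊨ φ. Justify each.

[⇒] This fails. Under s = T, u = F, r = F, the left side is true but the right side is false.

[⇐] Assume the antecedent. If s is true, the antecedent forces (s = T, u = F, r = T), and (r | s) ∧ (r ⇒ ~u) holds there. If s is false, the antecedent forces (s = F, u = F, r = T), and (r | s) ∧ (r ⇒ ~u) holds there. Either way (r | s) ∧ (r ⇒ ~u) holds.

(⇒) fails; (⇐) holds.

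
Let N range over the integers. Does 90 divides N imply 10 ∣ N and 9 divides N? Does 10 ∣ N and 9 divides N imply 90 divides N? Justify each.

Equivalent; both directions hold.

(⟸) Suppose 10 ∣ N and 9 ∣ N. Any common multiple of 10 and 9 is a multiple of their lcm; here gcd(10, 9) = 1, so lcm(10, 9) = 10·9 = 90, so 90 ∣ N.

(⟹) If 90 ∣ N, write N = 90q. Since 90 = 9·10, N = 10·(9q), so 10 ∣ N; and since 90 = 10·9, N = 9·(10q), so 9 ∣ N.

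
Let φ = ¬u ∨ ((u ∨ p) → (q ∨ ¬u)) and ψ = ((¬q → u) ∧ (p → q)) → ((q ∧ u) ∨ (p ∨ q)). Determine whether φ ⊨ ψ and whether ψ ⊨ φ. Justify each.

Only the forward implication holds.

[⇒] Assume the antecedent. If u is true, the antecedent forces (p = F, u = T, q = T) or (p = T, u = T, q = T), and the consequent holds there. If u is false, the consequent reduces to true regardless of the other variables. Either way the consequent holds.

[⇐] This fails. Under p = T, u = T, q = F, the left side is false but the right side is true.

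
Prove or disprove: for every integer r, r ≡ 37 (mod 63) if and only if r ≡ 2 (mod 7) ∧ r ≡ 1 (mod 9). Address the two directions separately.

(⟹) Suppose r ≡ 37 (mod 63); write r = 63j + 37. Since 7 ∣ 63, reducing mod 7 gives r ≡ 37 ≡ 2 (mod 7); since 9 ∣ 63, reducing mod 9 gives r ≡ 37 ≡ 1 (mod 9).

(⟸) Conversely, if r ≡ 2 (mod 7) and r ≡ 1 (mod 9), then by the Chinese remainder theorem r ≡ 37 (mod 63). This is exactly r ≡ 37 (mod 63).

Equivalent; both directions hold.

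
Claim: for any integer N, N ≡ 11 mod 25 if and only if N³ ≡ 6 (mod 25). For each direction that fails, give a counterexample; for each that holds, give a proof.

Both implications hold.

Forward direction. Suppose N ≡ 11 mod 25. Write N = 25j + 11. Then (25j + 11)³ = 15625j³ + 20625j² + 9075j + 1331 = 25(625j³ + 825j² + 363j + 53) + 6, so N³ ≡ 6 (mod 25).

Converse. Suppose N³ ≡ 6 (mod 25). The only residue r in {0, …, 24} with r³ ≡ 6 (mod 25) is r = 11, so N ≡ 11 (mod 25).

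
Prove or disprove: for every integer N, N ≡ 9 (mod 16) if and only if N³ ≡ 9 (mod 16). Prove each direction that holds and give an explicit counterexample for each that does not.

Forward direction. Suppose N ≡ 9 (mod 16). Write N = 16j + 9. Then (16j + 9)³ = 4096j³ + 6912j² + 3888j + 729 = 16(256j³ + 432j² + 243j + 45) + 9, so N³ ≡ 9 (mod 16).

Converse. Suppose N³ ≡ 9 (mod 16). The only residue r in {0, …, 15} with r³ ≡ 9 (mod 16) is r = 9, so N ≡ 9 (mod 16).

Both implications hold.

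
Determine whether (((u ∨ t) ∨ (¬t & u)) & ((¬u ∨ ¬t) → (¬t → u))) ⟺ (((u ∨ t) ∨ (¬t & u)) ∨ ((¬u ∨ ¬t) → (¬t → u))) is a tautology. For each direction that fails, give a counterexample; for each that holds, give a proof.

Both directions hold; the statement is true.

(⇒) Assume the antecedent. If u is true, the consequent reduces to true regardless of the other variables. If u is false, the antecedent forces (u = F, t = T), and the consequent holds there. Either way the consequent holds.

(⇐) Assume the antecedent. If u is true, the consequent reduces to true regardless of the other variables. If u is false, the antecedent forces (u = F, t = T), and the consequent holds there. Either way the consequent holds.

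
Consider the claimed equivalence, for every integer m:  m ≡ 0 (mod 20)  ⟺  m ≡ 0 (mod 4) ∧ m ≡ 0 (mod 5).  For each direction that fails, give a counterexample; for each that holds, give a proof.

Both implications hold.

Forward direction. Suppose m ≡ 0 (mod 20); write m = 20j + 0. Since 4 ∣ 20, reducing mod 4 gives m ≡ 0 (mod 4); since 5 ∣ 20, reducing mod 5 gives m ≡ 0 (mod 5).

Converse. If m ≡ 0 (mod 4) and m ≡ 0 (mod 5), then by the Chinese remainder theorem m ≡ 0 (mod 20). This is exactly m ≡ 0 (mod 20).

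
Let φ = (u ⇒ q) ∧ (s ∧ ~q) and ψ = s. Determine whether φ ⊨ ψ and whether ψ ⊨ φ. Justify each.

(→) Assume the antecedent. If s is true, s reduces to true regardless of the other variables. If s is false, the antecedent cannot hold. Either way s holds.

(←) This fails. Under s = T, q = T, u = F, the left side is false but the right side is true.

Only the forward direction holds.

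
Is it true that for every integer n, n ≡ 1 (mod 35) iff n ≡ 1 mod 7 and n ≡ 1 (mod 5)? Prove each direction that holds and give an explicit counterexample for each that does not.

(→) Suppose n ≡ 1 (mod 35); write n = 35j + 1. Since 7 ∣ 35, reducing mod 7 gives n ≡ 1 (mod 7); since 5 ∣ 35, reducing mod 5 gives n ≡ 1 (mod 5).

(←) Conversely, if n ≡ 1 (mod 7) and n ≡ 1 (mod 5), then by the Chinese remainder theorem n ≡ 1 (mod 35). This is exactly n ≡ 1 (mod 35).

Both directions hold; the statement is true.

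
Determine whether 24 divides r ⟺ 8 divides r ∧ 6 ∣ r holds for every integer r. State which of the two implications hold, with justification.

[⇒] If 24 ∣ r, write r = 24q. Since 24 = 3·8, r = 8·(3q), so 8 ∣ r; and since 24 = 4·6, r = 6·(4q), so 6 ∣ r.

[⇐] Suppose 8 ∣ r and 6 ∣ r. Any common multiple of 8 and 6 is a multiple of their lcm; here lcm(8, 6) = 8·6/gcd(8, 6) = 48/2 = 24, so 24 ∣ r.

Both directions hold; the statement is true.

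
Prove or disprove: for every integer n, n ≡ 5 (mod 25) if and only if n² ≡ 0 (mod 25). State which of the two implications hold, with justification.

[⇐] This fails: take n = 0. Then 0² = 0 ≡ 0 (mod 25), yet 0 ≡ 0 (mod 25), not 5.

[⇒] Suppose n ≡ 5 (mod 25). Write n = 25j + 5. Then (25j + 5)² = 625j² + 250j + 25 = 25(25j² + 10j + 1) + 0, so n² ≡ 0 (mod 25).

The forward direction holds; the converse fails.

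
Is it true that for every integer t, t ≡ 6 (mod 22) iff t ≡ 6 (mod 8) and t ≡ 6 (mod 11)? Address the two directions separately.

(⟹) This fails: t = 72 gives 72 ≡ 6 (mod 22) but 72 ≡ 0 (mod 8), so the conjunction on the right does not hold.

(⟸) Conversely, if t ≡ 6 (mod 8) and t ≡ 6 (mod 11), then by the Chinese remainder theorem t ≡ 6 (mod 88). Since 6 ≡ 6 (mod 22) and 22 ∣ 88, we get t ≡ 6 (mod 22).

The forward direction fails; the converse holds.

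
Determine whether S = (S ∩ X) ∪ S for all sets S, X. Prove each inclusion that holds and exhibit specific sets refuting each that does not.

Both inclusions hold; the sets are equal.

(⟹) Let x ∈ S. Then either x ∈ S and x ∉ X; or x ∈ S ∩ X. In each case x ∈ (S ∩ X) ∪ S, so S ⊆ (S ∩ X) ∪ S.

(⟸) Let x ∈ (S ∩ X) ∪ S. Then either x ∈ S and x ∉ X; or x ∈ S ∩ X. In each case x ∈ S, so (S ∩ X) ∪ S ⊆ S.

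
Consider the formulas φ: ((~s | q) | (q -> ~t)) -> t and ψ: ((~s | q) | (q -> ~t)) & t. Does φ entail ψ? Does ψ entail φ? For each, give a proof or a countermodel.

(⇒) Assume the antecedent. If q is true, the antecedent forces (q = T, s = F, t = T) or (q = T, s = T, t = T), and ((~s | q) | (q -> ~t)) & t holds there. If q is false, the antecedent forces (q = F, s = F, t = T) or (q = F, s = T, t = T), and ((~s | q) | (q -> ~t)) & t holds there. Either way ((~s | q) | (q -> ~t)) & t holds.

(⇐) Assume the antecedent. If q is true, the antecedent forces (q = T, s = F, t = T) or (q = T, s = T, t = T), and ((~s | q) | (q -> ~t)) -> t holds there. If q is false, the antecedent forces (q = F, s = F, t = T) or (q = F, s = T, t = T), and ((~s | q) | (q -> ~t)) -> t holds there. Either way ((~s | q) | (q -> ~t)) -> t holds.

The biconditional holds.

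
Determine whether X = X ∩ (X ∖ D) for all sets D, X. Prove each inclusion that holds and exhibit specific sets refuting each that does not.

The sets are not equal: only the reverse inclusion holds.

(⟹) This inclusion fails. Take D = {1}, X = {1}; then 1 ∈ X but 1 ∉ X ∩ (X ∖ D).

(⟸) Let x ∈ X ∩ (X ∖ D). Then x ∈ X and x ∉ D, from which x ∈ X.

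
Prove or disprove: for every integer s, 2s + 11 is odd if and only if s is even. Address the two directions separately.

[⇐] Suppose s is even. Since 2 is even, 2s is even for every s, so 2s + 11 has the same parity as 11, which is odd. Hence 2s + 11 is odd.

[⇒] This fails: take s = 7. Then 2s + 11 = 25, which is odd, yet s = 7 is odd, not even.

Not equivalent: only (⇐) holds.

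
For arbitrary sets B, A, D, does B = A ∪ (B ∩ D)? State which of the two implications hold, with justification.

(⟹) This inclusion fails. Take B = {1}, A = ∅, D = ∅; then 1 ∈ B but 1 ∉ A ∪ (B ∩ D).

(⟸) This inclusion fails. Take B = ∅, A = {1}, D = ∅; then 1 ∈ A ∪ (B ∩ D) but 1 ∉ B.

Neither inclusion holds.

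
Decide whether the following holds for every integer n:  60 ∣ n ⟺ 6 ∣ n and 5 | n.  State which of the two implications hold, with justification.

(→) If 60 ∣ n, write n = 60q. Since 60 = 10·6, n = 6·(10q), so 6 ∣ n; and since 60 = 12·5, n = 5·(12q), so 5 ∣ n.

(←) This fails: take n = 30. Both 6 ∣ 30 and 5 ∣ 30, yet 30 is not a multiple of 60 (since 30 = 0·60 + 30), so 60 ∤ 30.

Only the forward direction holds.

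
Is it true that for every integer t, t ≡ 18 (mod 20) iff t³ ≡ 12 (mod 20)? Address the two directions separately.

Forward direction. Suppose t ≡ 18 (mod 20). Write t = 20j + 18. Then (20j + 18)³ = 8000j³ + 21600j² + 19440j + 5832 = 20(400j³ + 1080j² + 972j + 291) + 12, so t³ ≡ 12 (mod 20).

Converse. This fails: take t = 8. Then 8³ = 512 ≡ 12 (mod 20), yet 8 ≡ 8 (mod 20), not 18.

Only the forward implication holds.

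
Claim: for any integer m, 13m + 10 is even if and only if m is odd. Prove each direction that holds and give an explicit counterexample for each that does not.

Forward direction. This fails: m = 6 gives 13m + 10 = 88, which is even, but 6 is even, not odd.

Converse. This also fails: m = 3 is odd, but 13m + 10 = 49 is odd, not even.

Neither direction holds.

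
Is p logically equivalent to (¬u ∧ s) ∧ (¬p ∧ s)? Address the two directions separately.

[⇒] This fails. Under u = F, s = F, p = T, the left side is true but the right side is false.

[⇐] This fails. Under u = F, s = T, p = F, the left side is false but the right side is true.

Neither implication holds.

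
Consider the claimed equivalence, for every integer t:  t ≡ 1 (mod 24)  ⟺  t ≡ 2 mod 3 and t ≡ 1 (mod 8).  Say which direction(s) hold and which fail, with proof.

(⇒) This fails: t = 1 gives 1 ≡ 1 (mod 24) but 1 ≡ 1 (mod 3), so the conjunction on the right does not hold.

(⇐) This fails: t = 17 satisfies both congruences on the right (17 ≡ 2 mod 3 and 17 ≡ 1 mod 8) yet 17 ≡ 17 (mod 24), not 1.

Both directions fail.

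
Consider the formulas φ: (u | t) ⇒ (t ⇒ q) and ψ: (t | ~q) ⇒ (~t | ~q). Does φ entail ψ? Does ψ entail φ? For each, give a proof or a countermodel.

(→) This fails. Under t = T, u = F, q = T, the left side is true but the right side is false.

(←) This fails. Under t = T, u = F, q = F, the left side is false but the right side is true.

(⇒) fails and (⇐) fails.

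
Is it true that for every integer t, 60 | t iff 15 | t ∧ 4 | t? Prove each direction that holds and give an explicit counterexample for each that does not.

Both directions hold; the statement is true.

(⟹) If 60 ∣ t, write t = 60q. Since 60 = 4·15, t = 15·(4q), so 15 ∣ t; and since 60 = 15·4, t = 4·(15q), so 4 ∣ t.

(⟸) Suppose 15 ∣ t and 4 ∣ t. Any common multiple of 15 and 4 is a multiple of their lcm; here gcd(15, 4) = 1, so lcm(15, 4) = 15·4 = 60, so 60 ∣ t.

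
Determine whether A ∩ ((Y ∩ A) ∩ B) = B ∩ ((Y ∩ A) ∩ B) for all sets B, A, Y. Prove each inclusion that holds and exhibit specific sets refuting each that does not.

Forward inclusion. Let x ∈ A ∩ ((Y ∩ A) ∩ B). Then x ∈ B ∩ A ∩ Y, from which x ∈ B ∩ ((Y ∩ A) ∩ B).

Reverse inclusion. Let x ∈ B ∩ ((Y ∩ A) ∩ B). Then x ∈ B ∩ A ∩ Y, from which x ∈ A ∩ ((Y ∩ A) ∩ B).

Both inclusions hold; the sets are equal.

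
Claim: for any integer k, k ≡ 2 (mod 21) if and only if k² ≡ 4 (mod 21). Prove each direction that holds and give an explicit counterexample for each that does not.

Only the forward direction holds.

(←) This fails: take k = 5. Then 5² = 25 ≡ 4 (mod 21), yet 5 ≡ 5 (mod 21), not 2.

(→) Suppose k ≡ 2 (mod 21). Write k = 21j + 2. Then (21j + 2)² = 441j² + 84j + 4 = 21(21j² + 4j) + 4, so k² ≡ 4 (mod 21).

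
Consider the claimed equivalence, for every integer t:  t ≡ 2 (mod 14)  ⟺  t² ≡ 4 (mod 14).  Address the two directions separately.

Not equivalent: only (⇒) holds.

[⇒] Suppose t ≡ 2 (mod 14). Write t = 14j + 2. Then (14j + 2)² = 196j² + 56j + 4 = 14(14j² + 4j) + 4, so t² ≡ 4 (mod 14).

[⇐] This fails: take t = 12. Then 12² = 144 ≡ 4 (mod 14), yet 12 ≡ 12 (mod 14), not 2.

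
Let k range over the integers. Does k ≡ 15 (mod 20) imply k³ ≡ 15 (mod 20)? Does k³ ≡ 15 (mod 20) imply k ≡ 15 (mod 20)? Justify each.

The biconditional holds.

[⇒] Suppose k ≡ 15 (mod 20). Write k = 20j + 15. Then (20j + 15)³ = 8000j³ + 18000j² + 13500j + 3375 = 20(400j³ + 900j² + 675j + 168) + 15, so k³ ≡ 15 (mod 20).

[⇐] Conversely, suppose k³ ≡ 15 (mod 20). The only residue r in {0, …, 19} with r³ ≡ 15 (mod 20) is r = 15, so k ≡ 15 (mod 20).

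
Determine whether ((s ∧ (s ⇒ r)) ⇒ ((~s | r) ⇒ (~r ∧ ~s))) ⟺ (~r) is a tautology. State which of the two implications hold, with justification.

(←) Assume the antecedent. If s is true, the antecedent forces (s = T, r = F), and the consequent holds there. If s is false, the consequent reduces to true regardless of the other variables. Either way the consequent holds.

(→) This fails. Under s = F, r = T, the left side is true but the right side is false.

(⇒) fails; (⇐) holds.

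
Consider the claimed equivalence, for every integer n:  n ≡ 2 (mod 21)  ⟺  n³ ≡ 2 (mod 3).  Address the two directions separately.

(⇒) holds; (⇐) fails.

Converse. This fails: take n = 5. Then 5³ = 125 ≡ 2 (mod 3), yet 5 ≡ 5 (mod 21), not 2.

Forward direction. Suppose n ≡ 2 (mod 21). Then n³ ≡ 2³ = 8 (mod 21), and since 3 ∣ 21, also n³ ≡ 2 (mod 3).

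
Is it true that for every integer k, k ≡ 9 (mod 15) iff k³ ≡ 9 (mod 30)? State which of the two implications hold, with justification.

(⟸) The residues r modulo 30 with r³ ≡ 9 (mod 30) are exactly {9}, and each is ≡ 9 (mod 15).

(⟹) This fails: take k = 24. Then 24 ≡ 9 (mod 15), but 24³ = 13824 ≡ 24 (mod 30), not 9.

(⇒) fails; (⇐) holds.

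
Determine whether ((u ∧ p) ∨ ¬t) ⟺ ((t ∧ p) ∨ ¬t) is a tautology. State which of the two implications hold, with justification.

[⇒] Assume the antecedent. If t is true, the antecedent forces (t = T, u = T, p = T), and (t ∧ p) ∨ ¬t holds there. If t is false, (t ∧ p) ∨ ¬t reduces to true regardless of the other variables. Either way (t ∧ p) ∨ ¬t holds.

[⇐] This fails. Under t = T, u = F, p = T, the left side is false but the right side is true.

The forward direction holds; the converse fails.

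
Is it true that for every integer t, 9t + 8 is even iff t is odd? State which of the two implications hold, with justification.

[⇒] This fails: t = 4 gives 9t + 8 = 44, which is even, but 4 is even, not odd.

[⇐] This also fails: t = 1 is odd, but 9t + 8 = 17 is odd, not even.

Both directions fail.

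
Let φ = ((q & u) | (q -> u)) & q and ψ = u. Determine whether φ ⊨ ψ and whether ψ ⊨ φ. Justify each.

Only the forward direction holds.

[⇒] Assume the antecedent. If u is true, u reduces to true regardless of the other variables. If u is false, the antecedent cannot hold. Either way u holds.

[⇐] This fails. Under u = T, q = F, the left side is false but the right side is true.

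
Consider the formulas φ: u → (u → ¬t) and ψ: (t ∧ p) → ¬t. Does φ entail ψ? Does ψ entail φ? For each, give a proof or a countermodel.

(⇒) This fails. Under p = T, u = F, t = T, the left side is true but the right side is false.

(⇐) This fails. Under p = F, u = T, t = T, the left side is false but the right side is true.

Neither direction holds.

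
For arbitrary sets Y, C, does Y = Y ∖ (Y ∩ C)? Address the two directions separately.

The sets are not equal: only the reverse inclusion holds.

Forward inclusion. This inclusion fails. Take Y = {1}, C = {1}; then 1 ∈ Y but 1 ∉ Y ∖ (Y ∩ C).

Reverse inclusion. Let x ∈ Y ∖ (Y ∩ C). Then x ∈ Y and x ∉ C, from which x ∈ Y.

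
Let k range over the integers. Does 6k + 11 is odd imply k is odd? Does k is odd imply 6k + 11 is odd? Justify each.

The forward direction fails; the converse holds.

(⟹) This fails: take k = 6. Then 6k + 11 = 47, which is odd, yet k = 6 is even, not odd.

(⟸) Suppose k is odd. Since 6 is even, 6k is even for every k, so 6k + 11 has the same parity as 11, which is odd. Hence 6k + 11 is odd.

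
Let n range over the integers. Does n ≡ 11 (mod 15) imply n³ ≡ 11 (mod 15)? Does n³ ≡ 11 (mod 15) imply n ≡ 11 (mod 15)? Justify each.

Both directions hold.

(→) Suppose n ≡ 11 (mod 15). Write n = 15j + 11. Then (15j + 11)³ = 3375j³ + 7425j² + 5445j + 1331 = 15(225j³ + 495j² + 363j + 88) + 11, so n³ ≡ 11 (mod 15).

(←) Conversely, suppose n³ ≡ 11 (mod 15). The only residue r in {0, …, 14} with r³ ≡ 11 (mod 15) is r = 11, so n ≡ 11 (mod 15).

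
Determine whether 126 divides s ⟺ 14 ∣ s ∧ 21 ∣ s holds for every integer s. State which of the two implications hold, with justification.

(→) If 126 ∣ s, write s = 126q. Since 126 = 9·14, s = 14·(9q), so 14 ∣ s; and since 126 = 6·21, s = 21·(6q), so 21 ∣ s.

(←) This fails: take s = 42. Both 14 ∣ 42 and 21 ∣ 42, yet 42 is not a multiple of 126 (since 42 = 0·126 + 42), so 126 ∤ 42.

Only the forward direction holds.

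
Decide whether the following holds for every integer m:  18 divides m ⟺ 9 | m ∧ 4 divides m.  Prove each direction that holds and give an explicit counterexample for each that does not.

[⇐] Suppose 9 ∣ m and 4 ∣ m. Any common multiple of 9 and 4 is a multiple of their lcm; here gcd(9, 4) = 1, so lcm(9, 4) = 9·4 = 36, so 36 ∣ m. Since 18 ∣ 36, it follows that 18 ∣ m.

[⇒] This fails: take m = 18. Certainly 18 ∣ 18, but 4 ∤ 18.

The forward direction fails; the converse holds.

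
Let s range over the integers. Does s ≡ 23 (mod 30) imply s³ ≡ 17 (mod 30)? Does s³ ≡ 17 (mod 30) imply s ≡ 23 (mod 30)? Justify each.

Both implications hold.

(⇐) Suppose s³ ≡ 17 (mod 30). The only residue r in {0, …, 29} with r³ ≡ 17 (mod 30) is r = 23, so s ≡ 23 (mod 30).

(⇒) Suppose s ≡ 23 (mod 30). Write s = 30j + 23. Then (30j + 23)³ = 27000j³ + 62100j² + 47610j + 12167 = 30(900j³ + 2070j² + 1587j + 405) + 17, so s³ ≡ 17 (mod 30).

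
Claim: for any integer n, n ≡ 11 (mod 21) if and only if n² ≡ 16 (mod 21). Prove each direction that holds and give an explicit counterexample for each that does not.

Not equivalent: only (⇒) holds.

(⇒) Suppose n ≡ 11 (mod 21). Write n = 21j + 11. Then (21j + 11)² = 441j² + 462j + 121 = 21(21j² + 22j + 5) + 16, so n² ≡ 16 (mod 21).

(⇐) This fails: take n = 4. Then 4² = 16 ≡ 16 (mod 21), yet 4 ≡ 4 (mod 21), not 11.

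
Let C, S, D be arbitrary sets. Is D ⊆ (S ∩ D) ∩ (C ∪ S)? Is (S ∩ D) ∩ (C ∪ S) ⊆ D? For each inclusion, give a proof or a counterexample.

Only the reverse inclusion holds.

(⊆) This inclusion fails. Take C = ∅, S = ∅, D = {1}; then 1 ∈ D but 1 ∉ (S ∩ D) ∩ (C ∪ S).

(⊇) Let x ∈ (S ∩ D) ∩ (C ∪ S). Then either x ∈ S ∩ D and x ∉ C; or x ∈ C ∩ S ∩ D. In each case x ∈ D, so (S ∩ D) ∩ (C ∪ S) ⊆ D.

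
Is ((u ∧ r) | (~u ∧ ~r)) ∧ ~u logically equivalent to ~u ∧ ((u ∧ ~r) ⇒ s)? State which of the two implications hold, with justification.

(⟹) Assume the antecedent. If s is true, the antecedent forces (s = T, u = F, r = F), and ~u ∧ ((u ∧ ~r) ⇒ s) holds there. If s is false, the antecedent forces (s = F, u = F, r = F), and ~u ∧ ((u ∧ ~r) ⇒ s) holds there. Either way ~u ∧ ((u ∧ ~r) ⇒ s) holds.

(⟸) This fails. Under s = F, u = F, r = T, the left side is false but the right side is true.

Only the forward implication holds.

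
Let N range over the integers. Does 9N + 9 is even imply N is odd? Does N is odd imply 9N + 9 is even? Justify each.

(⟹) Suppose 9N + 9 is even. Since 9 is odd, 9N and N have the same parity, so 9N + 9 ≡ N + 9 (mod 2). As 9 is odd, 9N + 9 is even exactly when N is odd. Thus N is odd.

(⟸) Conversely, suppose N is odd; write N = 2j + 1. Then 9N + 9 = 9·(2j + 1) + 9 = 2·9j + 18, which is even.

Both directions hold; the statement is true.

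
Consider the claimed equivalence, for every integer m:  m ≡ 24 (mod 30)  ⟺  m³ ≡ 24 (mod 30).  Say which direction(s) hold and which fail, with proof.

Both directions hold.

(←) Suppose m³ ≡ 24 (mod 30). The only residue r in {0, …, 29} with r³ ≡ 24 (mod 30) is r = 24, so m ≡ 24 (mod 30).

(→) Suppose m ≡ 24 (mod 30). Write m = 30j + 24. Then (30j + 24)³ = 27000j³ + 64800j² + 51840j + 13824 = 30(900j³ + 2160j² + 1728j + 460) + 24, so m³ ≡ 24 (mod 30).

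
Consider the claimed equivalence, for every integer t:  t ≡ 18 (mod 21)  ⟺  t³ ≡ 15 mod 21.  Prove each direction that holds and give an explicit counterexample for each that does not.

Not equivalent: only (⇒) holds.

Forward direction. Suppose t ≡ 18 (mod 21). Write t = 21j + 18. Then (21j + 18)³ = 9261j³ + 23814j² + 20412j + 5832 = 21(441j³ + 1134j² + 972j + 277) + 15, so t³ ≡ 15 (mod 21).

Converse. This fails: take t = 9. Then 9³ = 729 ≡ 15 (mod 21), yet 9 ≡ 9 (mod 21), not 18.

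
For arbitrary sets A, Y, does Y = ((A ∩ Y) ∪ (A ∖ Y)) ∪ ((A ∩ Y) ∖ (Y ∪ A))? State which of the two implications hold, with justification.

Forward inclusion. This inclusion fails. Take A = ∅, Y = {1}; then 1 ∈ Y but 1 ∉ ((A ∩ Y) ∪ (A ∖ Y)) ∪ ((A ∩ Y) ∖ (Y ∪ A)).

Reverse inclusion. This inclusion fails. Take A = {1}, Y = ∅; then 1 ∈ ((A ∩ Y) ∪ (A ∖ Y)) ∪ ((A ∩ Y) ∖ (Y ∪ A)) but 1 ∉ Y.

Both inclusions fail.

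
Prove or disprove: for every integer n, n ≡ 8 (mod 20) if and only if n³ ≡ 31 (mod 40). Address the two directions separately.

Both directions fail.

[⇒] This fails: take n = 8. Then 8 ≡ 8 (mod 20), but 8³ = 512 ≡ 32 (mod 40), not 31.

[⇐] This fails: take n = 31. Then 31³ = 29791 ≡ 31 (mod 40), yet 31 ≡ 11 (mod 20), not 8.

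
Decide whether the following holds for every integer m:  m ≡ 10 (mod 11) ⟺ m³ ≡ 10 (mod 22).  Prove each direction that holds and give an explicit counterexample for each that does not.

Only the converse holds.

[⇒] This fails: take m = 21. Then 21 ≡ 10 (mod 11), but 21³ = 9261 ≡ 21 (mod 22), not 10.

[⇐] Conversely, the residues r modulo 22 with r³ ≡ 10 (mod 22) are exactly {10}, and each is ≡ 10 (mod 11).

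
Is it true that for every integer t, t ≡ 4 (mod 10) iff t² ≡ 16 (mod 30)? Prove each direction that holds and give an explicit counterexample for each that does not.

Forward direction. This fails: take t = 24. Then 24 ≡ 4 (mod 10), but 24² = 576 ≡ 6 (mod 30), not 16.

Converse. This fails: take t = 16. Then 16² = 256 ≡ 16 (mod 30), yet 16 ≡ 6 (mod 10), not 4.

(⇒) fails and (⇐) fails.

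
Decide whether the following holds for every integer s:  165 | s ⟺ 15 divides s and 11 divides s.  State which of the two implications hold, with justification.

(⟹) If 165 ∣ s, write s = 165q. Since 165 = 11·15, s = 15·(11q), so 15 ∣ s; and since 165 = 15·11, s = 11·(15q), so 11 ∣ s.

(⟸) Suppose 15 ∣ s and 11 ∣ s. Any common multiple of 15 and 11 is a multiple of their lcm; here gcd(15, 11) = 1, so lcm(15, 11) = 15·11 = 165, so 165 ∣ s.

Both directions hold.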